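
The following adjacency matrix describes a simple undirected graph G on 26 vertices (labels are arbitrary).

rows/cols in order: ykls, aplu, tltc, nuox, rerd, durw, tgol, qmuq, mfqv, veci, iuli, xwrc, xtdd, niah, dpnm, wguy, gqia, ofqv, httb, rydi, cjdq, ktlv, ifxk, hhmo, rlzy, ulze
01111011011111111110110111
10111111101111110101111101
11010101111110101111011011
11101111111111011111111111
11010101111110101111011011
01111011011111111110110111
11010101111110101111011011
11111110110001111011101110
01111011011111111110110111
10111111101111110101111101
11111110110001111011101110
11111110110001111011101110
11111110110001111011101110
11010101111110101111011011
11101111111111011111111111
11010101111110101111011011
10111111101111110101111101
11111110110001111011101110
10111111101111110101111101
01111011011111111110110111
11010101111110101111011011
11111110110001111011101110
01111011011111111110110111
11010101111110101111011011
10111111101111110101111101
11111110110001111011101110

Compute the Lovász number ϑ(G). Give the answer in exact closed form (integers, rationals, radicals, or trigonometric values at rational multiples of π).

deg(tltc) = 19; N(tltc) = {ykls, aplu, nuox, durw, qmuq, mfqv, veci, iuli, xwrc, xtdd, dpnm, gqia, ofqv, httb, rydi, ktlv, ifxk, rlzy, ulze}.
Vertex httb has 21 neighbors: ykls, tltc, nuox, rerd, durw, tgol, qmuq, mfqv, iuli, xwrc, xtdd, niah, dpnm, wguy, ofqv, rydi, cjdq, ktlv, ifxk, hhmo, ulze.
deg(dpnm) = 24; N(dpnm) = {ykls, aplu, tltc, rerd, durw, tgol, qmuq, mfqv, veci, iuli, xwrc, xtdd, niah, wguy, gqia, ofqv, httb, rydi, cjdq, ktlv, ifxk, hhmo, rlzy, ulze}.
Vertex rydi has 21 neighbors: aplu, tltc, nuox, rerd, tgol, qmuq, veci, iuli, xwrc, xtdd, niah, dpnm, wguy, gqia, ofqv, httb, cjdq, ktlv, hhmo, rlzy, ulze.
Complete multipartite on [7, 7, 5, 5, 2]: sandwich collapses at ϑ=7.
= 7.00000… (decimal).
7 ≤ 7 ≤ 7: collapsed.

7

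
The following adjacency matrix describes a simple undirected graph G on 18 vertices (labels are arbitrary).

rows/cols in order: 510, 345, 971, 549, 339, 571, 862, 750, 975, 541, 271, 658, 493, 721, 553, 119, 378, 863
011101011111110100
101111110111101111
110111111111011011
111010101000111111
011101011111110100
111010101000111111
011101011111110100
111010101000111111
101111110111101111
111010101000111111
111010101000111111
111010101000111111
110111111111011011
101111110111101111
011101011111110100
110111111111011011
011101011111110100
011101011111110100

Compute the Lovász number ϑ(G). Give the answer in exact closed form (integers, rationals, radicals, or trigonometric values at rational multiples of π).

6

Vertex 339 has 12 neighbors: 345, 971, 549, 571, 750, 975, 541, 271, 658, 493, 721, 119.
Vertex 658 has 12 neighbors: 510, 345, 971, 339, 862, 975, 493, 721, 553, 119, 378, 863.
deg(549) = 12; N(549) = {510, 345, 971, 339, 862, 975, 493, 721, 553, 119, 378, 863}.
N(378) = {345, 971, 549, 571, 750, 975, 541, 271, 658, 493, 721, 119}, |N(378)| = 12.
G = K_{6,6,3,3}: α = 6 = χ(Ḡ), so ϑ = 6.
≈ 6.000000 (to 6 d.p.).
Check 6 ≤ 6 ≤ 6: collapsed.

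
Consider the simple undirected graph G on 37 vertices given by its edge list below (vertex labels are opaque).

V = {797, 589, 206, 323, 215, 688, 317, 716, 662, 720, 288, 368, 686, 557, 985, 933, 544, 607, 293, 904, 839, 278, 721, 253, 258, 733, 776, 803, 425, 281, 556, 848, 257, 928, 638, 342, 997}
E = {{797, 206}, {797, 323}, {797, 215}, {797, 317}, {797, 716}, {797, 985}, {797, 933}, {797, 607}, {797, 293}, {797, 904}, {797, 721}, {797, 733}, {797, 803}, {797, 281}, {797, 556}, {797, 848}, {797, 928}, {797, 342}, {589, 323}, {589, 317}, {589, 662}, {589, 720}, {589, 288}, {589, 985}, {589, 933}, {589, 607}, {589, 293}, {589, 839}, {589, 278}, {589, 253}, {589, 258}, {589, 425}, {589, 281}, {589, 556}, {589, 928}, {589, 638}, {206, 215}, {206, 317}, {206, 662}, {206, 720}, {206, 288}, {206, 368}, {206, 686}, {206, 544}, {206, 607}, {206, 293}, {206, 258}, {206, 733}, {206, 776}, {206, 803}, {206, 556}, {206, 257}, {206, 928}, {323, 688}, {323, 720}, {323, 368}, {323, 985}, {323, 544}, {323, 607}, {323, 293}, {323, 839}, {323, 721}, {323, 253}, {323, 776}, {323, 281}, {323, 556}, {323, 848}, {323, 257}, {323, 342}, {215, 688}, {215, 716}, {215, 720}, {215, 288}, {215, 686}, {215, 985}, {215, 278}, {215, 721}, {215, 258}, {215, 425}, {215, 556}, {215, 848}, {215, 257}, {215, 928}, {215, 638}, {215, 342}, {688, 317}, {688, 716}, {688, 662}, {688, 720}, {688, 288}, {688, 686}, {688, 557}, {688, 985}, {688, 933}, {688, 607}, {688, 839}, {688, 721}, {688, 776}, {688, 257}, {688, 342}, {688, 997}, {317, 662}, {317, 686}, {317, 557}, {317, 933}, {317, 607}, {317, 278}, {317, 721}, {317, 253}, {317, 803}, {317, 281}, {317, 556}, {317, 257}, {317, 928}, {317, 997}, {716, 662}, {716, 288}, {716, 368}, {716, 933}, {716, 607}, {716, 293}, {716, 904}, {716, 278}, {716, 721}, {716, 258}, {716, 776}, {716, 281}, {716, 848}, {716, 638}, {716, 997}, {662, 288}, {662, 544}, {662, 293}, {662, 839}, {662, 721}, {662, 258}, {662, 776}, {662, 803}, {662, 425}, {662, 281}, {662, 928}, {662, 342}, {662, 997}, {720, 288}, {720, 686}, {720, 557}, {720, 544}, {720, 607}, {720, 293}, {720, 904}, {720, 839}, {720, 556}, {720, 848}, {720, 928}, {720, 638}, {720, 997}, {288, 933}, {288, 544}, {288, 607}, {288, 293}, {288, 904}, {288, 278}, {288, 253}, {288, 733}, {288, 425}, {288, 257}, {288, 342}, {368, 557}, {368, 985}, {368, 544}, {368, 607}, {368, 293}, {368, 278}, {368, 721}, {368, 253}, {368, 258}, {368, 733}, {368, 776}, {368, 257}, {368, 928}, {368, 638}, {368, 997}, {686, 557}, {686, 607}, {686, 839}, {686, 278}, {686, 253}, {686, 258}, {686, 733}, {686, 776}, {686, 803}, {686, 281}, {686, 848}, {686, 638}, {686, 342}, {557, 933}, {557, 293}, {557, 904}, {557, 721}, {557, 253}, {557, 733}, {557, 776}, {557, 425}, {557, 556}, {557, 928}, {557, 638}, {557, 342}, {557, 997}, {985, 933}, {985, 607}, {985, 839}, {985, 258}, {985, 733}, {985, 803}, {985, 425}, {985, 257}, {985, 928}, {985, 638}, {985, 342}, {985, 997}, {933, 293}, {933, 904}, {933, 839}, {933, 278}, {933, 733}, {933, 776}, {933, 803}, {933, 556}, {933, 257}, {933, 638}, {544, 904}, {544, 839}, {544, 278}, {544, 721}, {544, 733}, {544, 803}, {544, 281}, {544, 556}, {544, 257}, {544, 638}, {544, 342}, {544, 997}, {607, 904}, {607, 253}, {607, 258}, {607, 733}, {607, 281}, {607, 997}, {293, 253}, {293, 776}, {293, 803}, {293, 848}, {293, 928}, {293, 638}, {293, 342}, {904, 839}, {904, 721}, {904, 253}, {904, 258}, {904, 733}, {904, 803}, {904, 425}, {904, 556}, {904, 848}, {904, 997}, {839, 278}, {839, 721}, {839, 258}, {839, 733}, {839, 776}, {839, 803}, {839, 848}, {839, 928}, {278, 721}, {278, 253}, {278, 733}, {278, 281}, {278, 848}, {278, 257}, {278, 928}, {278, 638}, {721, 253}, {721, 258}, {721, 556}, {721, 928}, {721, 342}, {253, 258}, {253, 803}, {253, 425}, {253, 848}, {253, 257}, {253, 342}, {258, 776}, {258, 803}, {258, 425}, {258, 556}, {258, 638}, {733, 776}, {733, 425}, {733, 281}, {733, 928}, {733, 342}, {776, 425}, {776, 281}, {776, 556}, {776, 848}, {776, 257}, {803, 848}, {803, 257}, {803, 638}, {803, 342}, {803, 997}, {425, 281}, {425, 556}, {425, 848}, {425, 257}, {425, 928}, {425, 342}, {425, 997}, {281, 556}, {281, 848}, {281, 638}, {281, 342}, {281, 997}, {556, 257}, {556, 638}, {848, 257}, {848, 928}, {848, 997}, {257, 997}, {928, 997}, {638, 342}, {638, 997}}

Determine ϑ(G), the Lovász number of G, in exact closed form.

Vertex 776 has 18 neighbors: 206, 323, 688, 716, 662, 368, 686, 557, 933, 293, 839, 258, 733, 425, 281, 556, 848, 257.
N(688) = {323, 215, 317, 716, 662, 720, 288, 686, 557, 985, 933, 607, 839, 721, 776, 257, 342, 997}, |N(688)| = 18.
deg(803) = 18; N(803) = {797, 206, 317, 662, 686, 985, 933, 544, 293, 904, 839, 253, 258, 848, 257, 638, 342, 997}.
N(720) = {589, 206, 323, 215, 688, 288, 686, 557, 544, 607, 293, 904, 839, 556, 848, 928, 638, 997}, |N(720)| = 18.
18-regular, N=37; SR(37,18,8,9) — a Paley graph.
A has 3 distinct eigenvalues ≈ [18.0, 2.541, -3.541].
−37·(-sqrt(37)/2 - 1/2) / ((18)−(-sqrt(37)/2 - 1/2)) = sqrt(37) = ϑ(G).
Numerically 6.082762530.

sqrt(37)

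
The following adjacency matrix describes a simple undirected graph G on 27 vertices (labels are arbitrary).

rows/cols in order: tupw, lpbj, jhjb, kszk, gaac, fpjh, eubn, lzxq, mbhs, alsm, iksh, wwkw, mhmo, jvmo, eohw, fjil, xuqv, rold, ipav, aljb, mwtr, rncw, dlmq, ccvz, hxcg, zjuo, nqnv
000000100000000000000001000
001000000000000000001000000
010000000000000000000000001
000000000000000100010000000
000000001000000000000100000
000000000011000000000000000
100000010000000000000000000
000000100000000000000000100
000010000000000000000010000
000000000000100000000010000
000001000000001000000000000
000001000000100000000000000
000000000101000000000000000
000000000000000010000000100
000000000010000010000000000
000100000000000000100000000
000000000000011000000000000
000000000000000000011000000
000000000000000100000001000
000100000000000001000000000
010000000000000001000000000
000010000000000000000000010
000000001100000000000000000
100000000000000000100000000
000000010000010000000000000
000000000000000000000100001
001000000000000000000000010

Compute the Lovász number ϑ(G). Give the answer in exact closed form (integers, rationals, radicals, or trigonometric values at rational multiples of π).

27*cos(pi/27)/(cos(pi/27) + 1)

N(nqnv) = {jhjb, zjuo}, |N(nqnv)| = 2.
deg(alsm) = 2; N(alsm) = {mhmo, dlmq}.
deg(gaac) = 2; N(gaac) = {mbhs, rncw}.
N(dlmq) = {mbhs, alsm}, |N(dlmq)| = 2.
2-regular, N=27; connected 2-regular on 27 ⇒ C_{27}.
spec(A) ≈ [2.0, 1.94609, 1.787265, 1.532089, 1.194317, 0.79216, 0.347296, -0.11629, -0.573606, -1.0, -1.372483, -1.670976, -1.879385, -1.986477] (distinct, 6 d.p.).
Lovász (edge-transitive): ϑ = −27·(-2*cos(pi/27))/((2)−(-2*cos(pi/27))) = 27*cos(pi/27)/(cos(pi/27) + 1).
ϑ(G) ≈ 13.45420409.
Lovász sandwich 13 ≤ 27*cos(pi/27)/(cos(pi/27) + 1) ≤ 14: both strict.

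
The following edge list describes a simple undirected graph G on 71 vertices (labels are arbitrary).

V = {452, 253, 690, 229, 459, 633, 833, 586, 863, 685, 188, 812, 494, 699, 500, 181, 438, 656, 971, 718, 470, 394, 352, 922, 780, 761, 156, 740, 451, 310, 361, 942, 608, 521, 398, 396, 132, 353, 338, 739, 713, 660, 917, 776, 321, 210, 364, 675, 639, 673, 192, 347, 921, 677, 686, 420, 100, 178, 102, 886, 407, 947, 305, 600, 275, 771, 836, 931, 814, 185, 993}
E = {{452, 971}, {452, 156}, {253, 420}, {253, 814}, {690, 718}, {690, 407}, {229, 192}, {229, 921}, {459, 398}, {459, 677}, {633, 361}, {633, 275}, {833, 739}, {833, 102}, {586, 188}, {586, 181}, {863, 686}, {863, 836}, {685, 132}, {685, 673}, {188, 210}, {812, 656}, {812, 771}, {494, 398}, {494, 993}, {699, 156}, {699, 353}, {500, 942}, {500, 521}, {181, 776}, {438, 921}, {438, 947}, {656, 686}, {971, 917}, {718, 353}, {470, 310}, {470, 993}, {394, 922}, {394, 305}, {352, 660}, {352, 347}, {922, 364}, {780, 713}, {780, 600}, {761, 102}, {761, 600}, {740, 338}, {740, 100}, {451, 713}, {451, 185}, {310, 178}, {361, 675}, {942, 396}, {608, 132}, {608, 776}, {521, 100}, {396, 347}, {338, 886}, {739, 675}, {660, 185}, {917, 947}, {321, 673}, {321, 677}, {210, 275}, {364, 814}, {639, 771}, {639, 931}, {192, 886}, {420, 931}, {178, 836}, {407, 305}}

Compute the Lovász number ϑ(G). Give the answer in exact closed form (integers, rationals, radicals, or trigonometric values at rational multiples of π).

N(677) = {459, 321}, |N(677)| = 2.
Vertex 459 has 2 neighbors: 398, 677.
deg(347) = 2; N(347) = {352, 396}.
Vertex 396 has 2 neighbors: 942, 347.
Every vertex has degree 2 (N=71); this is C_{71}, the 71-cycle.
Distinct eigenvalues (to 3 d.p.): [2.0, 1.992, 1.969, 1.93, 1.876, 1.807, 1.725, 1.628, 1.519, 1.398, 1.267, 1.125, 0.974, 0.816, 0.652, 0.482, 0.308, 0.133, -0.044, -0.221, -0.396, -0.567, -0.735, -0.896, -1.051, -1.197, -1.334, -1.46, -1.575, -1.678, -1.768, -1.843, -1.905, -1.951, -1.982, -1.998].
−71·(-2*cos(pi/71)) / ((2)−(-2*cos(pi/71))) = 71*cos(pi/71)/(cos(pi/71) + 1) = ϑ(G).
= 35.48262… (decimal).
α=35, χ(Ḡ)=36; ϑ=71*cos(pi/71)/(cos(pi/71) + 1) lies between (both strict).

71*cos(pi/71)/(cos(pi/71) + 1)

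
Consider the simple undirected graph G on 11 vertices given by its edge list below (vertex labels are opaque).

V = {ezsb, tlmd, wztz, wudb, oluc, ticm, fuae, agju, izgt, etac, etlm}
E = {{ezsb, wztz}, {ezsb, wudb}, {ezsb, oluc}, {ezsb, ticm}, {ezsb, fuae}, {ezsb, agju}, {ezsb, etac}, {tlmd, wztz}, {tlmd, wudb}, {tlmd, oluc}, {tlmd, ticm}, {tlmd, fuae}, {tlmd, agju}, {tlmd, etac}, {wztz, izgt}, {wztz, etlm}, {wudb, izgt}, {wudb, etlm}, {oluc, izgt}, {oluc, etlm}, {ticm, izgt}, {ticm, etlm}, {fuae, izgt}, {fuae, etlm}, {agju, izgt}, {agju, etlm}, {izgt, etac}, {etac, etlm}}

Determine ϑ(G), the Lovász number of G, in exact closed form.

7

Vertex ezsb has 7 neighbors: wztz, wudb, oluc, ticm, fuae, agju, etac.
deg(izgt) = 7; N(izgt) = {wztz, wudb, oluc, ticm, fuae, agju, etac}.
Vertex wztz has 4 neighbors: ezsb, tlmd, izgt, etlm.
Vertex agju has 4 neighbors: ezsb, tlmd, izgt, etlm.
2 parts of sizes [7, 4]; α(G) = 7 = ϑ (perfect).
= 7.00000000… (decimal).
Check 7 ≤ 7 ≤ 7: collapsed.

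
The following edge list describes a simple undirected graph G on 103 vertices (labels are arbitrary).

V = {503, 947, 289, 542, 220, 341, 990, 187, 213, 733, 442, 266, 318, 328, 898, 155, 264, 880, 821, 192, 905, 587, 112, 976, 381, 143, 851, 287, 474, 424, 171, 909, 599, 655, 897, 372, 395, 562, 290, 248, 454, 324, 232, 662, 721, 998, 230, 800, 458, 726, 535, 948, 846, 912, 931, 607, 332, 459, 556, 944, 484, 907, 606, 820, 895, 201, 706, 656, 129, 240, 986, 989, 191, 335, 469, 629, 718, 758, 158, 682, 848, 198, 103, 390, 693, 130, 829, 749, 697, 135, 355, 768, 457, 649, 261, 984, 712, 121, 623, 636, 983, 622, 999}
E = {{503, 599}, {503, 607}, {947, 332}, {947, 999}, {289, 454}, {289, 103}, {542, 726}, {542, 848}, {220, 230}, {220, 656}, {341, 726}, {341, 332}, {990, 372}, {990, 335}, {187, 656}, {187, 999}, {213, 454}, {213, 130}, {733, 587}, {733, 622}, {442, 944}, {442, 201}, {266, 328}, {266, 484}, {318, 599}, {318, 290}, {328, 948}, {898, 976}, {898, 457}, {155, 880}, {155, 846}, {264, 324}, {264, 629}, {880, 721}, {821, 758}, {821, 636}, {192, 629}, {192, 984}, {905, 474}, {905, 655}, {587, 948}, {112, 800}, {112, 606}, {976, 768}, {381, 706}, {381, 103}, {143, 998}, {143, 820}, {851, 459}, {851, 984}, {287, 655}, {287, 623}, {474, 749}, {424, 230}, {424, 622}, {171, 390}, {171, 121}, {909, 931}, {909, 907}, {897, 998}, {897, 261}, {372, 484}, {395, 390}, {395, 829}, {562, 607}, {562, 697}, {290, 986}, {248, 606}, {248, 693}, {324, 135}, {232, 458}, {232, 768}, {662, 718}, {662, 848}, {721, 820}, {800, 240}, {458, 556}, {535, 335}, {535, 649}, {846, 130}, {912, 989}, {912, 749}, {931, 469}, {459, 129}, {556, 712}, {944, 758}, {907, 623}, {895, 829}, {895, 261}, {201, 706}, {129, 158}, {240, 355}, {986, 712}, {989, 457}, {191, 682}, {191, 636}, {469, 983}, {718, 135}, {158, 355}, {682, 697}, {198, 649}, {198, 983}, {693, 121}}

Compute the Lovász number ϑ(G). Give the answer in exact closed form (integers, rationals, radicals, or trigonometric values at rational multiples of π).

N(135) = {324, 718}, |N(135)| = 2.
N(121) = {171, 693}, |N(121)| = 2.
deg(606) = 2; N(606) = {112, 248}.
N(503) = {599, 607}, |N(503)| = 2.
G on 103 vertices is 2-regular; this is C_{103}, the 103-cycle.
The 52 distinct eigenvalues: [2.0, 1.9963, 1.9851, 1.9666, 1.9408, 1.9077, 1.8675, 1.8204, 1.7665, 1.7061, 1.6393, 1.5664, 1.4876, 1.4034, 1.3139, 1.2195, 1.1206, 1.0176, 0.9107, 0.8004, 0.6872, 0.5714, 0.4535, 0.3339, 0.2131, 0.0915, -0.0305, -0.1524, -0.2736, -0.3939, -0.5127, -0.6296, -0.7442, -0.856, -0.9646, -1.0696, -1.1706, -1.2673, -1.3593, -1.4462, -1.5277, -1.6036, -1.6735, -1.7371, -1.7943, -1.8448, -1.8885, -1.9251, -1.9546, -1.9768, -1.9916, -1.9991].
Lovász: ϑ = −103(-2*cos(pi/103))/(2+-(-1)*2*cos(pi/103)) = 103*cos(pi/103)/(cos(pi/103) + 1).
≈ 51.48802 (to 5 d.p.).
Check 51 ≤ 103*cos(pi/103)/(cos(pi/103) + 1) ≤ 52: both strict.

103*cos(pi/103)/(cos(pi/103) + 1)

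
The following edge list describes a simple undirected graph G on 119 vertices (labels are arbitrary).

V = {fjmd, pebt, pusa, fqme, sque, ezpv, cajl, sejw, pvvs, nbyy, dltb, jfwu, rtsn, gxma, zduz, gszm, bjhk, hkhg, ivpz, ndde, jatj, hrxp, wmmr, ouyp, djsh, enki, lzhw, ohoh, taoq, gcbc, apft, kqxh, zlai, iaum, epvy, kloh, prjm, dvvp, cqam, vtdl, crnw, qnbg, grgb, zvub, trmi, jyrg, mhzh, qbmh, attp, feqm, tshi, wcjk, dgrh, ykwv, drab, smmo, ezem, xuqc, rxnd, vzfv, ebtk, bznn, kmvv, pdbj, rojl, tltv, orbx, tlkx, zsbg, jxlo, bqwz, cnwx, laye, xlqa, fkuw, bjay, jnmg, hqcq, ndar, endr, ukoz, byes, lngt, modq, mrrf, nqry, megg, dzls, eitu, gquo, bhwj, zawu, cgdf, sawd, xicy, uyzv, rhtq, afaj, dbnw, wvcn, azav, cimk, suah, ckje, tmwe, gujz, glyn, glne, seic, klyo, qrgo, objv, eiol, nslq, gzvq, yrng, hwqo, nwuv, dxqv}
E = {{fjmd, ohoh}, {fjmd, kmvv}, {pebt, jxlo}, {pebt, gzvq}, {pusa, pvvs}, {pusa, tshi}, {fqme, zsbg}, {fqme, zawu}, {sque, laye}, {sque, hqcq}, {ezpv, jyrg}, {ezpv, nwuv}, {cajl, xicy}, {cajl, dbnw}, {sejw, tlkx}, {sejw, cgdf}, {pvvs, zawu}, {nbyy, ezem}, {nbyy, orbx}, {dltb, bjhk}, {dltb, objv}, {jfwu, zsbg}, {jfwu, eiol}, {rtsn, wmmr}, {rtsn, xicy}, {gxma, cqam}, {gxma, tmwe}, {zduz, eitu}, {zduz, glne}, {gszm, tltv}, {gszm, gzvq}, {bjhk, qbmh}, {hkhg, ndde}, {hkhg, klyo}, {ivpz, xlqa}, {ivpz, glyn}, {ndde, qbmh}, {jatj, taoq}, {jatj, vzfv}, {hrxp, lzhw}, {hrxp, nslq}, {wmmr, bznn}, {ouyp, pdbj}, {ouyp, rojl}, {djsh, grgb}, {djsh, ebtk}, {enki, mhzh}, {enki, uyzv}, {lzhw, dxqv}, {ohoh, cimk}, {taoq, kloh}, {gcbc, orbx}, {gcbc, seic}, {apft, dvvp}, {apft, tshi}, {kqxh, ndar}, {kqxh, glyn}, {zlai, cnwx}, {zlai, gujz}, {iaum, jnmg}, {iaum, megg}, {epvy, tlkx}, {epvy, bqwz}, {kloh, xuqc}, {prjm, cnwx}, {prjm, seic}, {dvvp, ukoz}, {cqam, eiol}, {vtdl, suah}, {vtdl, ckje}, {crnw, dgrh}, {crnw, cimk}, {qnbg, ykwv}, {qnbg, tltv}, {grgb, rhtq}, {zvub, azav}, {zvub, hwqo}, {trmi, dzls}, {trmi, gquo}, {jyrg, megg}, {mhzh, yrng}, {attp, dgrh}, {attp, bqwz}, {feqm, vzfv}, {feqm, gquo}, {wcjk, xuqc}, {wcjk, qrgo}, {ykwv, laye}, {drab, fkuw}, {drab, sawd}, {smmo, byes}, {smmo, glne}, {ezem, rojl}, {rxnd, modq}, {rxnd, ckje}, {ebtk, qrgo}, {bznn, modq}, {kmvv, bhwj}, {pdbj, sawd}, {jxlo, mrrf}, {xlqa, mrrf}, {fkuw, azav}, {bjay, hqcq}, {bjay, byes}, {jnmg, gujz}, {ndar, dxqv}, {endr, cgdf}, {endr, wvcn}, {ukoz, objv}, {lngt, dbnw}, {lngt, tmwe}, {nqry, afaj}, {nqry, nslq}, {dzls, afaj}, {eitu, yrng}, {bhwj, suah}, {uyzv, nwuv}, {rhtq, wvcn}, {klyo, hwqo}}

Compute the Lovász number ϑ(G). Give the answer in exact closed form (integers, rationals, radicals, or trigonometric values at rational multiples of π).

119*cos(pi/119)/(cos(pi/119) + 1)

N(vzfv) = {jatj, feqm}, |N(vzfv)| = 2.
deg(laye) = 2; N(laye) = {sque, ykwv}.
Vertex klyo has 2 neighbors: hkhg, hwqo.
deg(ndar) = 2; N(ndar) = {kqxh, dxqv}.
Regular of degree 2 on 119 vertices: the odd cycle C_{119}.
The 60 distinct eigenvalues: [2.0, 1.997213, 1.988859, 1.974962, 1.95556, 1.930708, 1.900475, 1.864944, 1.824216, 1.778403, 1.727634, 1.672049, 1.611804, 1.547067, 1.478018, 1.404849, 1.327765, 1.24698, 1.162719, 1.075218, 0.984719, 0.891477, 0.795749, 0.697804, 0.597914, 0.496357, 0.393417, 0.28938, 0.184537, 0.079179, -0.026399, -0.131904, -0.237041, -0.341517, -0.445042, -0.547326, -0.648085, -0.747037, -0.843907, -0.938425, -1.030328, -1.119358, -1.205269, -1.287821, -1.366783, -1.441936, -1.51307, -1.579986, -1.642499, -1.700434, -1.75363, -1.801938, -1.845223, -1.883366, -1.916259, -1.943812, -1.965946, -1.982601, -1.993731, -1.999303].
λ_max=2, λ_min=-2*cos(pi/119); ϑ = −119·λ_min/(λ_max−λ_min) = 119*cos(pi/119)/(cos(pi/119) + 1).
ϑ(G) ≈ 59.48963.
59 ≤ 119*cos(pi/119)/(cos(pi/119) + 1) ≤ 60: both strict.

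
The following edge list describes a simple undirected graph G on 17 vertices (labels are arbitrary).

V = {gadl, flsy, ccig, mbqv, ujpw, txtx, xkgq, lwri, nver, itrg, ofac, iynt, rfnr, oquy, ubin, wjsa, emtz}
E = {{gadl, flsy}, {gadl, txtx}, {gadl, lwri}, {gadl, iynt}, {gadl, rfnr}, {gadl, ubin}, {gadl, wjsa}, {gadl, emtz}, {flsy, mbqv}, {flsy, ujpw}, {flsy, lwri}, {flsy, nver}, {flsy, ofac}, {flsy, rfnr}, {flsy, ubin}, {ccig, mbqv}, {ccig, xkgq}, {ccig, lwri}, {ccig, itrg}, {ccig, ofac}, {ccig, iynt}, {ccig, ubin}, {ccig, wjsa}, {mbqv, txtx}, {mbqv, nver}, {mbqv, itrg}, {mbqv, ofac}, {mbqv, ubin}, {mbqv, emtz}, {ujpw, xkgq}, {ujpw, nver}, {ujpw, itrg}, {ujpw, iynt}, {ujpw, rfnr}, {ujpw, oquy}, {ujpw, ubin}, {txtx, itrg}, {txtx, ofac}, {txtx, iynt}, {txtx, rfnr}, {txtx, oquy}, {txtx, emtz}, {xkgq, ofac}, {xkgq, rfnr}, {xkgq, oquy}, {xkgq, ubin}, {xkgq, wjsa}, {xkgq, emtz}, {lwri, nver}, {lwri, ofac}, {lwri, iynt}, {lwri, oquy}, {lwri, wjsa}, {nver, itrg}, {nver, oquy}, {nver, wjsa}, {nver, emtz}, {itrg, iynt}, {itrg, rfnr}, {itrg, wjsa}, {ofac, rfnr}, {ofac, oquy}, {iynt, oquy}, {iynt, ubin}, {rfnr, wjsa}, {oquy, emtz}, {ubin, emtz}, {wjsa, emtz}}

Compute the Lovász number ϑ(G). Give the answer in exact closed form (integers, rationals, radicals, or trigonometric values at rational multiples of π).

sqrt(17)

N(gadl) = {flsy, txtx, lwri, iynt, rfnr, ubin, wjsa, emtz}, |N(gadl)| = 8.
N(itrg) = {ccig, mbqv, ujpw, txtx, nver, iynt, rfnr, wjsa}, |N(itrg)| = 8.
N(ujpw) = {flsy, xkgq, nver, itrg, iynt, rfnr, oquy, ubin}, |N(ujpw)| = 8.
Vertex nver has 8 neighbors: flsy, mbqv, ujpw, lwri, itrg, oquy, wjsa, emtz.
Every vertex has degree 8 (N=17); SR(17,8,3,4) — a Paley graph.
spec(A) ≈ [8.0, 1.562, -2.562] (distinct, 3 d.p.).
−17·(-sqrt(17)/2 - 1/2) / ((8)−(-sqrt(17)/2 - 1/2)) = sqrt(17) = ϑ(G).
= 4.123105626… (decimal).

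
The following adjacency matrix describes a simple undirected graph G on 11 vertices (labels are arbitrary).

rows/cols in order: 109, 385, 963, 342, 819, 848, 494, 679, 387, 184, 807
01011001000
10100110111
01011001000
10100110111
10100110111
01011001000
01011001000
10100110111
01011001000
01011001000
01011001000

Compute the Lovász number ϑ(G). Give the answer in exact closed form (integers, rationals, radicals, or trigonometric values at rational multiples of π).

N(342) = {109, 963, 848, 494, 387, 184, 807}, |N(342)| = 7.
deg(679) = 7; N(679) = {109, 963, 848, 494, 387, 184, 807}.
Vertex 848 has 4 neighbors: 385, 342, 819, 679.
Vertex 109 has 4 neighbors: 385, 342, 819, 679.
G = K_{7,4}: α = 7 = χ(Ḡ), so ϑ = 7.
Numerically 7.000000.
α=7, χ(Ḡ)=7; ϑ=7 lies between (collapsed).

7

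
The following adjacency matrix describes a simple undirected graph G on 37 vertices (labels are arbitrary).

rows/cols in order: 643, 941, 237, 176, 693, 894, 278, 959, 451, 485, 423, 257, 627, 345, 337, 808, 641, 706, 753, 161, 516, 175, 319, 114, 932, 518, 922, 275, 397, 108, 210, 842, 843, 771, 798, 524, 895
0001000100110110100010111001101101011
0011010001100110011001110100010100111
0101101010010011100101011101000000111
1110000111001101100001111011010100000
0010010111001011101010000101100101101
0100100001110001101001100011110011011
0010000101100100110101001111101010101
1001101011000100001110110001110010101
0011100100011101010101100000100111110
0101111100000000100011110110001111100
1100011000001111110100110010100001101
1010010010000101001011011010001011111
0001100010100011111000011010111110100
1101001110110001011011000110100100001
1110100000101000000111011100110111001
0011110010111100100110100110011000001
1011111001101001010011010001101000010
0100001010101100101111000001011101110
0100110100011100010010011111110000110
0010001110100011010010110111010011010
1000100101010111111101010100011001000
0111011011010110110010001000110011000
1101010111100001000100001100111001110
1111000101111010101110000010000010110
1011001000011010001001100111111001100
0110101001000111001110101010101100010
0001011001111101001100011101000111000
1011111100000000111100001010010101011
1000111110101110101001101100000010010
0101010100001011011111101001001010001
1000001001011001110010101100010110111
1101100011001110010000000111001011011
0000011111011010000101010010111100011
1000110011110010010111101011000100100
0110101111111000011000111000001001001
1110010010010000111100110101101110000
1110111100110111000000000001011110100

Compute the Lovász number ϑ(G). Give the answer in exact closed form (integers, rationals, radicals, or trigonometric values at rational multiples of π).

sqrt(37)

Vertex 842 has 18 neighbors: 643, 941, 176, 693, 451, 485, 627, 345, 337, 706, 518, 922, 275, 210, 843, 771, 524, 895.
deg(524) = 18; N(524) = {643, 941, 237, 894, 451, 257, 641, 706, 753, 161, 319, 114, 518, 275, 397, 210, 842, 843}.
deg(798) = 18; N(798) = {941, 237, 693, 278, 959, 451, 485, 423, 257, 627, 706, 753, 319, 114, 932, 210, 771, 895}.
Vertex 941 has 18 neighbors: 237, 176, 894, 485, 423, 345, 337, 706, 753, 175, 319, 114, 518, 108, 842, 798, 524, 895.
G on 37 vertices is 18-regular; Paley(37): SR with (k,λ,μ)=(18,8,9).
spec(A) ≈ [18.0, 2.541, -3.541] (distinct, 3 d.p.).
Lovász (edge-transitive): ϑ = −37·(-sqrt(37)/2 - 1/2)/((18)−(-sqrt(37)/2 - 1/2)) = sqrt(37).
ϑ(G) ≈ 6.082763.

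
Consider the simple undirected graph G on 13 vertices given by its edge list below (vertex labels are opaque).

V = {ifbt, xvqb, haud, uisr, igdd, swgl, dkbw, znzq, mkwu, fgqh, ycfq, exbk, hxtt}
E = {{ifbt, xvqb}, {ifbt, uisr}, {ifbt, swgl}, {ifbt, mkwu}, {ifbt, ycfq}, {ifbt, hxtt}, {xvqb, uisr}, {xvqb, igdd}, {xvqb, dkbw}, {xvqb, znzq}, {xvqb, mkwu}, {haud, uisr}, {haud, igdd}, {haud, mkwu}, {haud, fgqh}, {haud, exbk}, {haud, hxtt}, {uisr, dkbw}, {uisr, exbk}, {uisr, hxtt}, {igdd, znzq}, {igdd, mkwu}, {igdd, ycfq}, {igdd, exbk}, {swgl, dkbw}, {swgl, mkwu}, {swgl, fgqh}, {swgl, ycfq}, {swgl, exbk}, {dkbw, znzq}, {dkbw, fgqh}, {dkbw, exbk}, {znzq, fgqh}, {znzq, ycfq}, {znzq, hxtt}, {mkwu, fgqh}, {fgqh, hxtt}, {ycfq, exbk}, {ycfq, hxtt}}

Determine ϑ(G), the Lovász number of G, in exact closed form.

sqrt(13)

deg(uisr) = 6; N(uisr) = {ifbt, xvqb, haud, dkbw, exbk, hxtt}.
N(ifbt) = {xvqb, uisr, swgl, mkwu, ycfq, hxtt}, |N(ifbt)| = 6.
Vertex dkbw has 6 neighbors: xvqb, uisr, swgl, znzq, fgqh, exbk.
Vertex xvqb has 6 neighbors: ifbt, uisr, igdd, dkbw, znzq, mkwu.
6-regular, N=13; Paley(13): SR with (k,λ,μ)=(6,2,3).
The 3 distinct eigenvalues: [6.0, 1.303, -2.303].
ϑ = −N·λ_min/(λ_max−λ_min) = −13·(-sqrt(13)/2 - 1/2)/(6−(-sqrt(13)/2 - 1/2)) = sqrt(13).
= 3.60555128… (decimal).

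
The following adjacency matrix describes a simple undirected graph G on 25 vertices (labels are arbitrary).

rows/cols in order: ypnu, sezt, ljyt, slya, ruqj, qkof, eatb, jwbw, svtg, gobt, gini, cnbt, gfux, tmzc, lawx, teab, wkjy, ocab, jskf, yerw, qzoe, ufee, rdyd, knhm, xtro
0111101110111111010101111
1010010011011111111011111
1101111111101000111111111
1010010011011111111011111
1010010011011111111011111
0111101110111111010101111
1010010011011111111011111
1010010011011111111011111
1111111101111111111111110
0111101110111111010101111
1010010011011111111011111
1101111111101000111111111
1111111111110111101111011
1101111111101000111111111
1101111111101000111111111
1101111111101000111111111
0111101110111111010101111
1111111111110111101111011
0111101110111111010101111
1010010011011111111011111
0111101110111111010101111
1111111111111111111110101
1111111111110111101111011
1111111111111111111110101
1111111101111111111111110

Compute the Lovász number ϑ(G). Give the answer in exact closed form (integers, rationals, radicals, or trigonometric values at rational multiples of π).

Vertex wkjy has 19 neighbors: sezt, ljyt, slya, ruqj, eatb, jwbw, svtg, gini, cnbt, gfux, tmzc, lawx, teab, ocab, yerw, ufee, rdyd, knhm, xtro.
deg(ypnu) = 19; N(ypnu) = {sezt, ljyt, slya, ruqj, eatb, jwbw, svtg, gini, cnbt, gfux, tmzc, lawx, teab, ocab, yerw, ufee, rdyd, knhm, xtro}.
N(eatb) = {ypnu, ljyt, qkof, svtg, gobt, cnbt, gfux, tmzc, lawx, teab, wkjy, ocab, jskf, qzoe, ufee, rdyd, knhm, xtro}, |N(eatb)| = 18.
N(cnbt) = {ypnu, sezt, slya, ruqj, qkof, eatb, jwbw, svtg, gobt, gini, gfux, wkjy, ocab, jskf, yerw, qzoe, ufee, rdyd, knhm, xtro}, |N(cnbt)| = 20.
G = K_{7,6,5,3,2,2}: α = 7 = χ(Ḡ), so ϑ = 7.
= 7.00000… (decimal).
Check 7 ≤ 7 ≤ 7: collapsed.

7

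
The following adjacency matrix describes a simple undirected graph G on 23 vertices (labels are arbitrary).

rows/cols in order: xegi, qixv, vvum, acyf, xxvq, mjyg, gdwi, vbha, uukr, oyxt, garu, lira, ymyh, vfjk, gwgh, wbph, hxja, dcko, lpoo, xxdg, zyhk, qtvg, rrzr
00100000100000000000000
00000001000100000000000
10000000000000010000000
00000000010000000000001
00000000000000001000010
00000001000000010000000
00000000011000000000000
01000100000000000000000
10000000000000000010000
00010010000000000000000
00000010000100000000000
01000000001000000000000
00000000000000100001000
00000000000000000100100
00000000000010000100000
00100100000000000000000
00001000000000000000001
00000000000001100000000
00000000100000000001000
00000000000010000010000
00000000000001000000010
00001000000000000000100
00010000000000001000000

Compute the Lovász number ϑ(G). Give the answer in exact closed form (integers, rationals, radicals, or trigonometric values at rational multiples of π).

23*cos(pi/23)/(cos(pi/23) + 1)

N(vfjk) = {dcko, zyhk}, |N(vfjk)| = 2.
N(gdwi) = {oyxt, garu}, |N(gdwi)| = 2.
deg(garu) = 2; N(garu) = {gdwi, lira}.
deg(hxja) = 2; N(hxja) = {xxvq, rrzr}.
2-regular, N=23; this is C_{23}, the 23-cycle.
Distinct eigenvalues (to 4 d.p.): [2.0, 1.9258, 1.7088, 1.3651, 0.9201, 0.4069, -0.1365, -0.6698, -1.1534, -1.5514, -1.8344, -1.9814].
With N=23: ϑ(G) = 23·(-(-1)*2*cos(pi/23))/(2−(-2*cos(pi/23))) = 23*cos(pi/23)/(cos(pi/23) + 1).
ϑ(G) ≈ 11.44619361.
α=11, χ(Ḡ)=12; ϑ=23*cos(pi/23)/(cos(pi/23) + 1) lies between (both strict).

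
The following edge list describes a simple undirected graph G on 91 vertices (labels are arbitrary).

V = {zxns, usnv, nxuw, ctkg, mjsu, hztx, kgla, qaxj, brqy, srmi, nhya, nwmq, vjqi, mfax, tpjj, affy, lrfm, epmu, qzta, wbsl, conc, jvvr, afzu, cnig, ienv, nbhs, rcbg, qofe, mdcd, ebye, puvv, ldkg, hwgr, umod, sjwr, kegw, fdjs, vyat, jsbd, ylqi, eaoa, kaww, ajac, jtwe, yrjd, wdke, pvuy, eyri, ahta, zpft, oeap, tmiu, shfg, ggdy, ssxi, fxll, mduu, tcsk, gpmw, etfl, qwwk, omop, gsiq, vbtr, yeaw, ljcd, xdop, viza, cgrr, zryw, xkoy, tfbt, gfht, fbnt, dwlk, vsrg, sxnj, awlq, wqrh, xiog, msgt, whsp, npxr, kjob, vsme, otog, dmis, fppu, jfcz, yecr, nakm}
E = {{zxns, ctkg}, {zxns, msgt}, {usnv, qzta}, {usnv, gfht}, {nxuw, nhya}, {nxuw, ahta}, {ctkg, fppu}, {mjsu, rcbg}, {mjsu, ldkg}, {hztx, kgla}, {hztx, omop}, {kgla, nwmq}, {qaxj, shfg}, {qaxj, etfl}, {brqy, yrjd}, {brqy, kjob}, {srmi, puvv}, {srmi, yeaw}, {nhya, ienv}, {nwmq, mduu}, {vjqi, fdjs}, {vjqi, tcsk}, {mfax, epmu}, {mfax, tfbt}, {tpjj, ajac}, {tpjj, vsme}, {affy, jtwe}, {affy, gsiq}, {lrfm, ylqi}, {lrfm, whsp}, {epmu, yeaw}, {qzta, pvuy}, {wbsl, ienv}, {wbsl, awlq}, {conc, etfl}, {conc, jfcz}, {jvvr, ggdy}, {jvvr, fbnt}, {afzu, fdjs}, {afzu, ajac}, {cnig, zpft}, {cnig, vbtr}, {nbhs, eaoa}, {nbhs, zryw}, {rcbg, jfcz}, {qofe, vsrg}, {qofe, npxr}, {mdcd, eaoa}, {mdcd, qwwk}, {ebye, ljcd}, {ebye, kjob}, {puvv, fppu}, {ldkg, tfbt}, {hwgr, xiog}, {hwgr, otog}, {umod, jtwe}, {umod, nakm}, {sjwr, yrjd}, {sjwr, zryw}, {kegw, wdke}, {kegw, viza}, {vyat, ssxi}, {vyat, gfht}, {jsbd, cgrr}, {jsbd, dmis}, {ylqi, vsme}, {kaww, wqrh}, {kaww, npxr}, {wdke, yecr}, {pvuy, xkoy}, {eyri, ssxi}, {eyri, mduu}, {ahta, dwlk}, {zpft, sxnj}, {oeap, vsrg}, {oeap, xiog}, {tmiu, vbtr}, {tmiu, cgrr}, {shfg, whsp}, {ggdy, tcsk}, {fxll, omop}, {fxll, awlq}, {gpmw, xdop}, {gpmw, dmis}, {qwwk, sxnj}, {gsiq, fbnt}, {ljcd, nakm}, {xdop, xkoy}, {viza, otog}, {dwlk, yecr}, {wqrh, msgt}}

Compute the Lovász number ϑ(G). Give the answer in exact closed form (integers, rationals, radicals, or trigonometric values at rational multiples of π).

91*cos(pi/91)/(cos(pi/91) + 1)

Vertex rcbg has 2 neighbors: mjsu, jfcz.
Vertex wbsl has 2 neighbors: ienv, awlq.
deg(mfax) = 2; N(mfax) = {epmu, tfbt}.
deg(eyri) = 2; N(eyri) = {ssxi, mduu}.
Regular of degree 2 on 91 vertices: this is C_{91}, the 91-cycle.
spec(A) ≈ [2.0, 1.995235, 1.980961, 1.957247, 1.924206, 1.881995, 1.830816, 1.770912, 1.702569, 1.626112, 1.541906, 1.450353, 1.351887, 1.24698, 1.136129, 1.019865, 0.898741, 0.773333, 0.644241, 0.512078, 0.377475, 0.241073, 0.103523, -0.034521, -0.172401, -0.309459, -0.445042, -0.578504, -0.70921, -0.836536, -0.959875, -1.07864, -1.192265, -1.300208, -1.401955, -1.497021, -1.584954, -1.665333, -1.737776, -1.801938, -1.857512, -1.904235, -1.941884, -1.970278, -1.989283, -1.998808] (distinct, 6 d.p.).
ϑ = −N·λ_min/(λ_max−λ_min) = −91·(-2*cos(pi/91))/(2−(-2*cos(pi/91))) = 91*cos(pi/91)/(cos(pi/91) + 1).
ϑ(G) ≈ 45.486440.
Lovász sandwich 45 ≤ 91*cos(pi/91)/(cos(pi/91) + 1) ≤ 46: both strict.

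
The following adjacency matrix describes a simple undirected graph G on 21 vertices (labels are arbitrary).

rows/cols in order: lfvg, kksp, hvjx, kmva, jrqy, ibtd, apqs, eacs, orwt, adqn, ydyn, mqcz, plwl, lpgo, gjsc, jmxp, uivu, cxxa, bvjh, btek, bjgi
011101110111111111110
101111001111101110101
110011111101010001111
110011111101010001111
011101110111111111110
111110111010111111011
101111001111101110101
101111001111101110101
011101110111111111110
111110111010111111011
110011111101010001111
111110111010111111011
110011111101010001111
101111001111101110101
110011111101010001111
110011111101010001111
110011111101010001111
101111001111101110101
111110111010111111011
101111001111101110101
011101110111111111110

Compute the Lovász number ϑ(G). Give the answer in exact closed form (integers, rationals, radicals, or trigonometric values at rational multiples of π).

7

deg(eacs) = 15; N(eacs) = {lfvg, hvjx, kmva, jrqy, ibtd, orwt, adqn, ydyn, mqcz, plwl, gjsc, jmxp, uivu, bvjh, bjgi}.
Vertex bvjh has 17 neighbors: lfvg, kksp, hvjx, kmva, jrqy, apqs, eacs, orwt, ydyn, plwl, lpgo, gjsc, jmxp, uivu, cxxa, btek, bjgi.
deg(bjgi) = 17; N(bjgi) = {kksp, hvjx, kmva, ibtd, apqs, eacs, adqn, ydyn, mqcz, plwl, lpgo, gjsc, jmxp, uivu, cxxa, bvjh, btek}.
deg(gjsc) = 14; N(gjsc) = {lfvg, kksp, jrqy, ibtd, apqs, eacs, orwt, adqn, mqcz, lpgo, cxxa, bvjh, btek, bjgi}.
Complete multipartite on [7, 6, 4, 4]: sandwich collapses at ϑ=7.
Numerically 7.00000.
Lovász sandwich 7 ≤ 7 ≤ 7: collapsed.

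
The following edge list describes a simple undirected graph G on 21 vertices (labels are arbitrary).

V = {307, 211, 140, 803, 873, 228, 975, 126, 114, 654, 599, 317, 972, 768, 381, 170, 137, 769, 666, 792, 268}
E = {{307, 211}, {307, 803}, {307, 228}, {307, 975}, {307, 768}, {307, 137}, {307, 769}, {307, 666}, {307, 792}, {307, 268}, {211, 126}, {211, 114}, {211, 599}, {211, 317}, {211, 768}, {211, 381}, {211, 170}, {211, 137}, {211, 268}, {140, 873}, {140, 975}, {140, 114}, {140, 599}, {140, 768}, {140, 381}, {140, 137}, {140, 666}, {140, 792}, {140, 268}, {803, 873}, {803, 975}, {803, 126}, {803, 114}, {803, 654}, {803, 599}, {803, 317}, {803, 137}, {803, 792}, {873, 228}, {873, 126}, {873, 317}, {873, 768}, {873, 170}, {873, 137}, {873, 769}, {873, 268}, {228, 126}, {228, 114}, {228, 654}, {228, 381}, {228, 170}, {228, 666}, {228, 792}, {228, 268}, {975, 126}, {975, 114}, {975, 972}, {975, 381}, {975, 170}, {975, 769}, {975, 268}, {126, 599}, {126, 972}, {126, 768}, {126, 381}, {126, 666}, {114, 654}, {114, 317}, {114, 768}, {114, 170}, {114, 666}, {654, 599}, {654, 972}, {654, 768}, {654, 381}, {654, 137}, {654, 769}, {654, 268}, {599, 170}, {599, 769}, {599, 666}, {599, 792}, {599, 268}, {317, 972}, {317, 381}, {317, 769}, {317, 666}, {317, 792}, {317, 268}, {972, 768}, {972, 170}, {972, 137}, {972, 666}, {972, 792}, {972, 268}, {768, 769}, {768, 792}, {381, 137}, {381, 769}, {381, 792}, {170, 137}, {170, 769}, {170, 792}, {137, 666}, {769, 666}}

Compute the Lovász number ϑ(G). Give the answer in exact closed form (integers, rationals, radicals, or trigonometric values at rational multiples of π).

N(381) = {211, 140, 228, 975, 126, 654, 317, 137, 769, 792}, |N(381)| = 10.
Vertex 803 has 10 neighbors: 307, 873, 975, 126, 114, 654, 599, 317, 137, 792.
Vertex 140 has 10 neighbors: 873, 975, 114, 599, 768, 381, 137, 666, 792, 268.
Vertex 307 has 10 neighbors: 211, 803, 228, 975, 768, 137, 769, 666, 792, 268.
21-vertex 10-regular graph: Kneser K(7,2) on C(7,2)=21 vertices.
A has 3 distinct eigenvalues ≈ [10.0, 1.0, -4.0].
λ_max=10, λ_min=-4; ϑ = −21·λ_min/(λ_max−λ_min) = 6.
Numerically 6.0000000.

6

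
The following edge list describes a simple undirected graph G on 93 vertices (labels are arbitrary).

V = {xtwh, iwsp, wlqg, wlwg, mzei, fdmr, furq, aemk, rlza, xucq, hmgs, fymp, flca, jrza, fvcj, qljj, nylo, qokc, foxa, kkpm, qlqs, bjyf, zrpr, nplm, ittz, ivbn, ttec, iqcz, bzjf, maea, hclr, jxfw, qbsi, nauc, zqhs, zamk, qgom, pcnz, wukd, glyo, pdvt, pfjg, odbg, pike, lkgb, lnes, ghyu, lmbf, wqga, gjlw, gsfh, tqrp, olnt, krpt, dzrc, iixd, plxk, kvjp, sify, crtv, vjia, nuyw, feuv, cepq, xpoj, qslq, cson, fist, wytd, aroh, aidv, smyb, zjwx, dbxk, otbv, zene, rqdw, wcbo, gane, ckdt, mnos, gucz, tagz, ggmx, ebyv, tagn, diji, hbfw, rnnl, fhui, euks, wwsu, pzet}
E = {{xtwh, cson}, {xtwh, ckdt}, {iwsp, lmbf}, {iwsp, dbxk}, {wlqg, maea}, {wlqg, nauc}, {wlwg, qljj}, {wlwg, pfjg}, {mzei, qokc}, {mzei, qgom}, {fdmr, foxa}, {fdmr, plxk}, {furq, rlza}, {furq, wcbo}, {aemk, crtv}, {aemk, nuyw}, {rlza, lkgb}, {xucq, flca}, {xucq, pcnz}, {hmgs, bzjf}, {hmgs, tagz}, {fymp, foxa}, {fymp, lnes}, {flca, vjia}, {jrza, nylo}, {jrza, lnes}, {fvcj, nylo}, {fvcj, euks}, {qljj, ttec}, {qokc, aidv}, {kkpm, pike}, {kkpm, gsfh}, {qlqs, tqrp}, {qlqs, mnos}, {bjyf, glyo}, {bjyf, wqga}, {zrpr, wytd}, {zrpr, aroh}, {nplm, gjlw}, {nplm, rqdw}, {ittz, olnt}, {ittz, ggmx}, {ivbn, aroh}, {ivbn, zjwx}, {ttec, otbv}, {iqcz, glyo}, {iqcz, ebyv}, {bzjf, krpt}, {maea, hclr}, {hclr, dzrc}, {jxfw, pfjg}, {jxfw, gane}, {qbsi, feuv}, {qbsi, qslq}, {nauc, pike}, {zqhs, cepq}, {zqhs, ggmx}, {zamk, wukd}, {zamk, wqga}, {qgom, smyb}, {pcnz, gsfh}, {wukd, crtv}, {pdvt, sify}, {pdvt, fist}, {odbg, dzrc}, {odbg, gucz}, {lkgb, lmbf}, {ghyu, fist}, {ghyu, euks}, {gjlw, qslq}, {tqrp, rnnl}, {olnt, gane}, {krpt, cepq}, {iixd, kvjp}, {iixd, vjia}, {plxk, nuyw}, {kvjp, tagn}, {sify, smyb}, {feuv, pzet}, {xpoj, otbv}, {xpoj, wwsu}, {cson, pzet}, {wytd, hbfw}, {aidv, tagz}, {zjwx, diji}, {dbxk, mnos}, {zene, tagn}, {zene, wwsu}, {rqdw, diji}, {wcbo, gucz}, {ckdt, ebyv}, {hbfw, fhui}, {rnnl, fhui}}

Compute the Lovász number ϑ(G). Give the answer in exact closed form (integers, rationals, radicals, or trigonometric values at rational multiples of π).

93*cos(pi/93)/(cos(pi/93) + 1)

deg(rnnl) = 2; N(rnnl) = {tqrp, fhui}.
Vertex feuv has 2 neighbors: qbsi, pzet.
Vertex tagz has 2 neighbors: hmgs, aidv.
N(pdvt) = {sify, fist}, |N(pdvt)| = 2.
2-regular, N=93; this is C_{93}, the 93-cycle.
spec(A) ≈ [2.0, 1.9954, 1.9818, 1.9591, 1.9274, 1.887, 1.8379, 1.7805, 1.7149, 1.6415, 1.5606, 1.4727, 1.3779, 1.2769, 1.1701, 1.0579, 0.9409, 0.8196, 0.6946, 0.5664, 0.4356, 0.3029, 0.1687, 0.0338, -0.1013, -0.2359, -0.3695, -0.5013, -0.6309, -0.7576, -0.8808, -1.0, -1.1146, -1.2242, -1.3282, -1.4261, -1.5175, -1.602, -1.6792, -1.7487, -1.8102, -1.8635, -1.9083, -1.9443, -1.9715, -1.9897, -1.9989] (distinct, 4 d.p.).
Lovász: ϑ = −93(-2*cos(pi/93))/(2+-(-1)*2*cos(pi/93)) = 93*cos(pi/93)/(cos(pi/93) + 1).
≈ 46.48673188 (to 8 d.p.).
Sandwich: α(G)=46 ≤ ϑ(G)=93*cos(pi/93)/(cos(pi/93) + 1) ≤ χ(Ḡ)=47 (both strict).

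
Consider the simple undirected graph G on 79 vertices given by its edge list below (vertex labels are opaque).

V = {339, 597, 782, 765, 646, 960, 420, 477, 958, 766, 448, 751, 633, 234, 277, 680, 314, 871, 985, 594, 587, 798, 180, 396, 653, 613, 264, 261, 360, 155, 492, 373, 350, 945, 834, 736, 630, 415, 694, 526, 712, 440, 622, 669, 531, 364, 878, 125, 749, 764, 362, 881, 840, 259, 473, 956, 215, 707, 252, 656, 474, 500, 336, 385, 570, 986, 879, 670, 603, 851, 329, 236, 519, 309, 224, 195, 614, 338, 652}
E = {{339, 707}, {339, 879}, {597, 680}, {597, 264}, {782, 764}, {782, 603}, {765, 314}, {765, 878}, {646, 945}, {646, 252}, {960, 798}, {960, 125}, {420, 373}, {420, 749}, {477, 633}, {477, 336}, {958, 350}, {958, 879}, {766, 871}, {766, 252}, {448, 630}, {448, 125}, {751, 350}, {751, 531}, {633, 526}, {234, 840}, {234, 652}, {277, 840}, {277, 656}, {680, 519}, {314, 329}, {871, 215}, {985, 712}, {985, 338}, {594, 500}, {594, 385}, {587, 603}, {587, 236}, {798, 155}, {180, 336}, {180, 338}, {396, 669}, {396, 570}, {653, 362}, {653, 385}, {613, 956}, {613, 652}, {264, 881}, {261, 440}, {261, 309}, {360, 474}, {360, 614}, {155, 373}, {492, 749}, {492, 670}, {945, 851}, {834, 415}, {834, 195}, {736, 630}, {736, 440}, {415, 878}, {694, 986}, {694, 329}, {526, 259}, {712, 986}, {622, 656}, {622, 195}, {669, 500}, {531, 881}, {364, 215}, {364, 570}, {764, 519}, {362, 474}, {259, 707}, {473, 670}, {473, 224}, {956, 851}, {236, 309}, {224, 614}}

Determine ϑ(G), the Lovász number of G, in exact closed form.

79*cos(pi/79)/(cos(pi/79) + 1)

Vertex 945 has 2 neighbors: 646, 851.
deg(339) = 2; N(339) = {707, 879}.
Vertex 694 has 2 neighbors: 986, 329.
Vertex 373 has 2 neighbors: 420, 155.
deg(v) = 2 for all v (|V|=79); a single 79-cycle (edge-transitive).
spec(A) ≈ [2.0, 1.993678, 1.974751, 1.943339, 1.89964, 1.843932, 1.776565, 1.697967, 1.608633, 1.509129, 1.400084, 1.282187, 1.156184, 1.022871, 0.883091, 0.737728, 0.587701, 0.433958, 0.277471, 0.11923, -0.039764, -0.198508, -0.355996, -0.511233, -0.663239, -0.811051, -0.953735, -1.09039, -1.22015, -1.342197, -1.455758, -1.560115, -1.654608, -1.738641, -1.811681, -1.873267, -1.92301, -1.960595, -1.985784, -1.998419] (distinct, 6 d.p.).
Lovász (edge-transitive): ϑ = −79·(-2*cos(pi/79))/((2)−(-2*cos(pi/79))) = 79*cos(pi/79)/(cos(pi/79) + 1).
ϑ(G) ≈ 39.484379420.
Sandwich: α(G)=39 ≤ ϑ(G)=79*cos(pi/79)/(cos(pi/79) + 1) ≤ χ(Ḡ)=40 (both strict).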